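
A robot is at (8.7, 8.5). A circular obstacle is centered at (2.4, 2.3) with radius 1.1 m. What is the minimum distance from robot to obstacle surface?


center_dist = sqrt((8.7-2.4)^2 + (8.5-2.3)^2)
= sqrt(39.69 + 38.44)
= 8.8391
min_dist = center_dist - radius = 8.8391 - 1.1 = 7.7391 m


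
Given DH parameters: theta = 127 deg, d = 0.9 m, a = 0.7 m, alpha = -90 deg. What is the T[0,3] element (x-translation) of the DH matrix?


T[0,3] = a * cos(theta)
= 0.7 * cos(127 deg)
= 0.7 * -0.6018
= -0.4213


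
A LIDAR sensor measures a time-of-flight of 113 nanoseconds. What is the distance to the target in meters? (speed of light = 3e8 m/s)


tof = 113 ns = 1.13e-07 s
dist = c * tof / 2
= 3e8 * 1.13e-07 / 2
= 16.95 m


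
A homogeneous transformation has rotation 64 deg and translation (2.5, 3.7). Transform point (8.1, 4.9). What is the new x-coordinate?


x' = cos(theta)*px - sin(theta)*py + tx
= 0.4384*8.1 - 0.8988*4.9 + 2.5
= 1.6467


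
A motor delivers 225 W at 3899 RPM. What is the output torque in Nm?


omega = 3899 * 2*pi/60 = 408.3023 rad/s
tau = P / omega = 225 / 408.3023
= 0.5511 Nm


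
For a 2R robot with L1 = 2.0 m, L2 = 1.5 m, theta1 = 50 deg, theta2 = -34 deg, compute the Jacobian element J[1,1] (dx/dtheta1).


J[1,1] = -L1*sin(t1) - L2*sin(t1+t2)
= -2.0*sin(50) - 1.5*sin(16)
= -1.9455


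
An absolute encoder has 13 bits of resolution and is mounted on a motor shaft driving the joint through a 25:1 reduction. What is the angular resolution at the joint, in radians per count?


counts = 2^13 = 8192
effective counts at joint = 8192 * 25 = 204800
resolution = 2*pi / 204800
= 3.0680e-05 rad/count


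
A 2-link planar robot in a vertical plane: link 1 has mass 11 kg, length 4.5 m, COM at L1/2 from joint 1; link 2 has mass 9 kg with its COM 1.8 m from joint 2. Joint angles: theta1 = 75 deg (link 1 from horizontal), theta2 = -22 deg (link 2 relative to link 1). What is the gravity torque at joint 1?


Horizontal distance from joint 1 to link-1 COM:
  x_c1 = (L1/2)*cos(t1) = 2.25 * 0.2588 = 0.5823 m
Horizontal distance from joint 1 to link-2 COM:
  x_c2 = L1*cos(t1) + Lc2*cos(t1+t2)
       = 4.5*0.2588 + 1.8*0.6018 = 2.248 m
tau1 = m1*g*x_c1 + m2*g*x_c2
     = 11*9.81*0.5823 + 9*9.81*2.248
     = 62.8406 + 198.4717
     = 261.3124 Nm


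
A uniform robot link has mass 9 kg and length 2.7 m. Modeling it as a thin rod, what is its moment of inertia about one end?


I = (1/3) * m * L^2
= (1/3) * 9 * 2.7^2
= 0.333333 * 9 * 7.29
= 21.87 kg*m^2


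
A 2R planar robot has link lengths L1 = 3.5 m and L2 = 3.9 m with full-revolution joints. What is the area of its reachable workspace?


r_max = L1 + L2 = 7.4 m
r_min = |L1 - L2| = 0.4 m
Area = pi*(r_max^2 - r_min^2)
= pi*(54.76 - 0.16)
= pi * 54.6
= 171.531 m^2


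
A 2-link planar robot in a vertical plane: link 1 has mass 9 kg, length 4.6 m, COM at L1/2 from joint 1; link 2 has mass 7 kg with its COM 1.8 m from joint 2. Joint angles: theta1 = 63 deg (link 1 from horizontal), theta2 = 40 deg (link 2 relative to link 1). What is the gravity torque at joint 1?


Horizontal distance from joint 1 to link-1 COM:
  x_c1 = (L1/2)*cos(t1) = 2.3 * 0.454 = 1.0442 m
Horizontal distance from joint 1 to link-2 COM:
  x_c2 = L1*cos(t1) + Lc2*cos(t1+t2)
       = 4.6*0.454 + 1.8*-0.225 = 1.6834 m
tau1 = m1*g*x_c1 + m2*g*x_c2
     = 9*9.81*1.0442 + 7*9.81*1.6834
     = 92.1905 + 115.6021
     = 207.7926 Nm


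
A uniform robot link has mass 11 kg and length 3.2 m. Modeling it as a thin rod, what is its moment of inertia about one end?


I = (1/3) * m * L^2
= (1/3) * 11 * 3.2^2
= 0.333333 * 11 * 10.24
= 37.5467 kg*m^2


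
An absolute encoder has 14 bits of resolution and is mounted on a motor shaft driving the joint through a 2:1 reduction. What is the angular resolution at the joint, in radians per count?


counts = 2^14 = 16384
effective counts at joint = 16384 * 2 = 32768
resolution = 2*pi / 32768
= 1.9175e-04 rad/count


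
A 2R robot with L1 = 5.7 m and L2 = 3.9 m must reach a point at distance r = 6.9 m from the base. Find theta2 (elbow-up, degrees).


cos(theta2) = (r^2 - L1^2 - L2^2) / (2*L1*L2)
cos(theta2) = (47.61 - 32.49 - 15.21) / 44.46
cos(theta2) = -0.002024
theta2 = 90.116 degrees


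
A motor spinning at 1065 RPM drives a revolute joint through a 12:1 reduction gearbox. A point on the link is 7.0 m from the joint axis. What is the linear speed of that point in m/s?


omega_motor = 1065 * 2*pi/60 = 111.5265 rad/s
omega_joint = omega_motor / 12 = 9.2939 rad/s
v = omega_joint * r = 9.2939 * 7.0
= 65.0571 m/s


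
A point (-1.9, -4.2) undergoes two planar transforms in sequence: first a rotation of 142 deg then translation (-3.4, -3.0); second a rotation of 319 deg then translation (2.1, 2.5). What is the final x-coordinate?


After transform 1:
x1 = cos(142)*-1.9 - sin(142)*-4.2 + -3.4 = 0.683
y1 = sin(142)*-1.9 + cos(142)*-4.2 + -3.0 = -0.8601
After transform 2:
x2 = cos(319)*0.683 - sin(319)*-0.8601 + 2.1
= 2.0512


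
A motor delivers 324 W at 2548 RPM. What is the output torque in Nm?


omega = 2548 * 2*pi/60 = 266.8259 rad/s
tau = P / omega = 324 / 266.8259
= 1.2143 Nm


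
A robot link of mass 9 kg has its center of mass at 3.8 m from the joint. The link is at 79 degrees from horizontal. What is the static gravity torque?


tau = m*g*L*cos(angle)
= 9 * 9.81 * 3.8 * cos(79 deg)
= 9 * 9.81 * 3.8 * 0.1908
= 64.0168 Nm


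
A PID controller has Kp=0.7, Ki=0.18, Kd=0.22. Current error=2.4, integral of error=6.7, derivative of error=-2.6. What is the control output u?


u = Kp*e + Ki*int(e) + Kd*de/dt
= 0.7*2.4 + 0.18*6.7 + 0.22*(-2.6)
= 1.68 + 1.206 + -0.572
= 2.314


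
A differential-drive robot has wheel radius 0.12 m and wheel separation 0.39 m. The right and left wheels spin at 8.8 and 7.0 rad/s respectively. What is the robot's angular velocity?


vR = r*wR = 0.12*8.8 = 1.056 m/s
vL = r*wL = 0.12*7.0 = 0.84 m/s
v = (vR+vL)/2 = 0.948 m/s
omega = (vR-vL)/L = 0.5538 rad/s
angular velocity = 0.5538 rad/s


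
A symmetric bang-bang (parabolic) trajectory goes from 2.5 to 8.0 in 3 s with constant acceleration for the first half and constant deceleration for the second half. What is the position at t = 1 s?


Symmetric rest-to-rest: each phase covers (pf-p0)/2 in time T/2. 0.5*a*(T/2)^2 = (pf-p0)/2 => a = 4*(pf-p0)/T^2
a = 4*(8.0-2.5)/3^2 = 2.4444
t = 1 is in the acceleration phase (t <= T/2).
p = p0 + 0.5*a*t^2 = 2.5 + 0.5*2.4444*1^2
= 3.7222


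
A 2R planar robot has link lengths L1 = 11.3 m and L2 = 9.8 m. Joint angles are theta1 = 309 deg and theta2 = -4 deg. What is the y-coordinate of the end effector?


Convert angles to radians: theta1 = 5.3931, theta2 = -0.0698
y = L1*sin(theta1) + L2*sin(theta1+theta2)
y = -8.7817 + -8.0277
y = -16.8094


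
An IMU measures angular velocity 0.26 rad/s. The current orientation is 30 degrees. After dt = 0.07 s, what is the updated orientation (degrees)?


delta_theta = w * dt = 0.26 * 0.07 = 0.0182 rad
= 1.0428 deg
theta_new = 30 + 1.0428 = 31.0428 deg


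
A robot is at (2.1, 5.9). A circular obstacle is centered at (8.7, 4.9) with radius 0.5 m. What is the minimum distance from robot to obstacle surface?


center_dist = sqrt((2.1-8.7)^2 + (5.9-4.9)^2)
= sqrt(43.56 + 1.0)
= 6.6753
min_dist = center_dist - radius = 6.6753 - 0.5 = 6.1753 m


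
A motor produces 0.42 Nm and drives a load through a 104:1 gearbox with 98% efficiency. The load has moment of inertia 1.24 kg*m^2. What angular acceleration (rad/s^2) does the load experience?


tau_out = tau_motor * N * eta
= 0.42 * 104 * 0.98 = 42.8064 Nm
alpha = tau_out / I = 42.8064 / 1.24
= 34.5213 rad/s^2


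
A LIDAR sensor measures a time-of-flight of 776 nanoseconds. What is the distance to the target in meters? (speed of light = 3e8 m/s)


tof = 776 ns = 7.76e-07 s
dist = c * tof / 2
= 3e8 * 7.76e-07 / 2
= 116.4 m


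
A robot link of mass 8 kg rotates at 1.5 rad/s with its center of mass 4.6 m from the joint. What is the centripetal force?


F = m * omega^2 * r
= 8 * 1.5^2 * 4.6
= 8 * 2.25 * 4.6
= 82.8 N


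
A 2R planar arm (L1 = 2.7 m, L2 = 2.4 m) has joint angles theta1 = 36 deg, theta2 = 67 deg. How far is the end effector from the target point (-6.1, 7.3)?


End effector via forward kinematics:
x = L1*cos(t1) + L2*cos(t1+t2) = 1.6445
y = L1*sin(t1) + L2*sin(t1+t2) = 3.9255
Distance to target:
d = sqrt((-6.1 - 1.6445)^2 + (7.3 - 3.9255)^2)
= sqrt(59.9767 + 11.3872)
= 8.4477 m


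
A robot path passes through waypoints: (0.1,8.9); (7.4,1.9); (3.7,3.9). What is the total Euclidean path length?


Segment lengths:
  seg1 = sqrt((7.3)^2 + (-7.0)^2) = 10.1139
  seg2 = sqrt((-3.7)^2 + (2.0)^2) = 4.2059
Total = 14.3198


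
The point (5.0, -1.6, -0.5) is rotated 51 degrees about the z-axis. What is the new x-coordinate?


Rotation about z-axis: x' = x*cos(theta) - y*sin(theta)
= 5.0 * 0.6293 - -1.6 * 0.7771
= 4.39


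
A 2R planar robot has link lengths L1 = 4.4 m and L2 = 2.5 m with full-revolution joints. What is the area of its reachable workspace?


r_max = L1 + L2 = 6.9 m
r_min = |L1 - L2| = 1.9 m
Area = pi*(r_max^2 - r_min^2)
= pi*(47.61 - 3.61)
= pi * 44.0
= 138.2301 m^2


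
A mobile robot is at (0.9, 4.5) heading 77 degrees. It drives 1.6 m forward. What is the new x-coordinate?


x_new = x0 + d*cos(theta)
= 0.9 + 1.6*cos(77)
= 0.9 + 0.3599
= 1.2599


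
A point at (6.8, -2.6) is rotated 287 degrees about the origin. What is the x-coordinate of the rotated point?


x' = x*cos(theta) - y*sin(theta)
cos(287 deg) = 0.2924, sin(287 deg) = -0.9563
x' = 6.8 * 0.2924 - -2.6 * -0.9563
= 1.9881 - 2.4864
= -0.4983


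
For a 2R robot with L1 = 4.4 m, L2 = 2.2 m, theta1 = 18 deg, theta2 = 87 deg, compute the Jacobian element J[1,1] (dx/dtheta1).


J[1,1] = -L1*sin(t1) - L2*sin(t1+t2)
= -4.4*sin(18) - 2.2*sin(105)
= -3.4847


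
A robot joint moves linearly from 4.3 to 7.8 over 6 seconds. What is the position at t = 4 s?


s = t/T = 4/6 = 0.6667
p(t) = p0 + (pf-p0)*s
= 4.3 + (7.8 - 4.3) * 0.6667
= 6.6333


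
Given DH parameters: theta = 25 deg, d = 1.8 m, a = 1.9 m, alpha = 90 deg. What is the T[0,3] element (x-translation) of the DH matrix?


T[0,3] = a * cos(theta)
= 1.9 * cos(25 deg)
= 1.9 * 0.9063
= 1.722


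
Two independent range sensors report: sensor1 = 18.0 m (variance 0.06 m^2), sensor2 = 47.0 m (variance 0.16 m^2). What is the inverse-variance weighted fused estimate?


w1 = (1/var1) / (1/var1 + 1/var2)
   = 16.6667 / (16.6667 + 6.25) = 0.7273
w2 = 1 - w1 = 0.2727
fused = w1*s1 + w2*s2 = 13.0909 + 12.8182
= 25.9091 m


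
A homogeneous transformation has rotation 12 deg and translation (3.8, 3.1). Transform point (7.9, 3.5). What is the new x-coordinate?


x' = cos(theta)*px - sin(theta)*py + tx
= 0.9781*7.9 - 0.2079*3.5 + 3.8
= 10.7997


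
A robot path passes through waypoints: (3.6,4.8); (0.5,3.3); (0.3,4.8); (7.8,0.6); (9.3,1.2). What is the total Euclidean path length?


Segment lengths:
  seg1 = sqrt((-3.1)^2 + (-1.5)^2) = 3.4438
  seg2 = sqrt((-0.2)^2 + (1.5)^2) = 1.5133
  seg3 = sqrt((7.5)^2 + (-4.2)^2) = 8.5959
  seg4 = sqrt((1.5)^2 + (0.6)^2) = 1.6155
Total = 15.1686


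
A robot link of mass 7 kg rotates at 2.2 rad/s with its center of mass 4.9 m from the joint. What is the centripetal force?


F = m * omega^2 * r
= 7 * 2.2^2 * 4.9
= 7 * 4.84 * 4.9
= 166.012 N


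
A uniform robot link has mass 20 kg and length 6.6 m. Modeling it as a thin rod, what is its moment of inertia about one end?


I = (1/3) * m * L^2
= (1/3) * 20 * 6.6^2
= 0.333333 * 20 * 43.56
= 290.4 kg*m^2


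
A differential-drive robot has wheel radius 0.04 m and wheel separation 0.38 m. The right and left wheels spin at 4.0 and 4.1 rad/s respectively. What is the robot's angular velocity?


vR = r*wR = 0.04*4.0 = 0.16 m/s
vL = r*wL = 0.04*4.1 = 0.164 m/s
v = (vR+vL)/2 = 0.162 m/s
omega = (vR-vL)/L = -0.0105 rad/s
angular velocity = -0.0105 rad/s


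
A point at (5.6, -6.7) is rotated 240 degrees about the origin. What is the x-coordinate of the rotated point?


x' = x*cos(theta) - y*sin(theta)
cos(240 deg) = -0.5, sin(240 deg) = -0.866
x' = 5.6 * -0.5 - -6.7 * -0.866
= -2.8 - 5.8024
= -8.6024


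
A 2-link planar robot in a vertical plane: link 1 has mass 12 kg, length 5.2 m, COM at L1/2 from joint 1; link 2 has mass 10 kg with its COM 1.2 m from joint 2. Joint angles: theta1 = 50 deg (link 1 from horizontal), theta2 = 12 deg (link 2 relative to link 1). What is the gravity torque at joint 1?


Horizontal distance from joint 1 to link-1 COM:
  x_c1 = (L1/2)*cos(t1) = 2.6 * 0.6428 = 1.6712 m
Horizontal distance from joint 1 to link-2 COM:
  x_c2 = L1*cos(t1) + Lc2*cos(t1+t2)
       = 5.2*0.6428 + 1.2*0.4695 = 3.9059 m
tau1 = m1*g*x_c1 + m2*g*x_c2
     = 12*9.81*1.6712 + 10*9.81*3.9059
     = 196.7393 + 383.165
     = 579.9043 Nm


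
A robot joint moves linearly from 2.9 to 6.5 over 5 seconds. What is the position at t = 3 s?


s = t/T = 3/5 = 0.6
p(t) = p0 + (pf-p0)*s
= 2.9 + (6.5 - 2.9) * 0.6
= 5.06


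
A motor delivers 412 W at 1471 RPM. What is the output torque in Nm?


omega = 1471 * 2*pi/60 = 154.0428 rad/s
tau = P / omega = 412 / 154.0428
= 2.6746 Nm


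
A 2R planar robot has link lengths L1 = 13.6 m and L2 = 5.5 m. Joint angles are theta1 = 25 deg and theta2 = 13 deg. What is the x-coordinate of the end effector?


Convert angles to radians: theta1 = 0.4363, theta2 = 0.2269
x = L1*cos(theta1) + L2*cos(theta1+theta2)
x = 12.3258 + 4.3341
x = 16.6598


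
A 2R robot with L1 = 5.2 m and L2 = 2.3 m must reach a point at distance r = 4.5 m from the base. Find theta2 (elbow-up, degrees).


cos(theta2) = (r^2 - L1^2 - L2^2) / (2*L1*L2)
cos(theta2) = (20.25 - 27.04 - 5.29) / 23.92
cos(theta2) = -0.505017
theta2 = 120.3325 degrees


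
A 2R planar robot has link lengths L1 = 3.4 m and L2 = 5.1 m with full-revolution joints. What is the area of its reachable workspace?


r_max = L1 + L2 = 8.5 m
r_min = |L1 - L2| = 1.7 m
Area = pi*(r_max^2 - r_min^2)
= pi*(72.25 - 2.89)
= pi * 69.36
= 217.9009 m^2


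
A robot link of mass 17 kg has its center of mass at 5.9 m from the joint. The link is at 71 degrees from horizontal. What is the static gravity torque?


tau = m*g*L*cos(angle)
= 17 * 9.81 * 5.9 * cos(71 deg)
= 17 * 9.81 * 5.9 * 0.3256
= 320.3405 Nm


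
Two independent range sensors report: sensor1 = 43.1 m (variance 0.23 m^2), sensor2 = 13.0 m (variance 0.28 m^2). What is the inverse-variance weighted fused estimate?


w1 = (1/var1) / (1/var1 + 1/var2)
   = 4.3478 / (4.3478 + 3.5714) = 0.549
w2 = 1 - w1 = 0.451
fused = w1*s1 + w2*s2 = 23.6627 + 5.8627
= 29.5255 m


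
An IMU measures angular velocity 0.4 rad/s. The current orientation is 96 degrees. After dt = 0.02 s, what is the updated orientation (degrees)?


delta_theta = w * dt = 0.4 * 0.02 = 0.008 rad
= 0.4584 deg
theta_new = 96 + 0.4584 = 96.4584 deg


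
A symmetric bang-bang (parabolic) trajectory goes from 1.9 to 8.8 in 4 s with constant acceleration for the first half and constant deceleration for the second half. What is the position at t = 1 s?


Symmetric rest-to-rest: each phase covers (pf-p0)/2 in time T/2. 0.5*a*(T/2)^2 = (pf-p0)/2 => a = 4*(pf-p0)/T^2
a = 4*(8.8-1.9)/4^2 = 1.725
t = 1 is in the acceleration phase (t <= T/2).
p = p0 + 0.5*a*t^2 = 1.9 + 0.5*1.725*1^2
= 2.7625


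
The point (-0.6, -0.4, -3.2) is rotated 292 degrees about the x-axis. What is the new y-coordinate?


Rotation about x-axis: y' = y*cos(theta) - z*sin(theta)
= -0.4 * 0.3746 - -3.2 * -0.9272
= -3.1168


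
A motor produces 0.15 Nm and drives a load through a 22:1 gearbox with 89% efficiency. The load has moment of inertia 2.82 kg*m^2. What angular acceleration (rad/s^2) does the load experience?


tau_out = tau_motor * N * eta
= 0.15 * 22 * 0.89 = 2.937 Nm
alpha = tau_out / I = 2.937 / 2.82
= 1.0415 rad/s^2


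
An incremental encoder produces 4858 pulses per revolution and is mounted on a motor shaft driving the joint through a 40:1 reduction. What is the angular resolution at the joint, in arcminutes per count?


counts per rev = 4858
effective counts at joint = 4858 * 40 = 194320
resolution = 360*60 / 194320
= 0.1112 arcmin/count


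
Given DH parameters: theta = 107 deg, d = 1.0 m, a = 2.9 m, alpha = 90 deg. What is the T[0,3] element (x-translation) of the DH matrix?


T[0,3] = a * cos(theta)
= 2.9 * cos(107 deg)
= 2.9 * -0.2924
= -0.8479


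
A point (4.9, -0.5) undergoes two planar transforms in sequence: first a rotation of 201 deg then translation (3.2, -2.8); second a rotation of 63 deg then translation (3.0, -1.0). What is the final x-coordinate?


After transform 1:
x1 = cos(201)*4.9 - sin(201)*-0.5 + 3.2 = -1.5537
y1 = sin(201)*4.9 + cos(201)*-0.5 + -2.8 = -4.0892
After transform 2:
x2 = cos(63)*-1.5537 - sin(63)*-4.0892 + 3.0
= 5.9381


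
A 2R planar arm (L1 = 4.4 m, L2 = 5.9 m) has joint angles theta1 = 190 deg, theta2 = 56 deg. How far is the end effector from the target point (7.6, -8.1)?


End effector via forward kinematics:
x = L1*cos(t1) + L2*cos(t1+t2) = -6.7329
y = L1*sin(t1) + L2*sin(t1+t2) = -6.154
Distance to target:
d = sqrt((7.6 - -6.7329)^2 + (-8.1 - -6.154)^2)
= sqrt(205.432 + 3.787)
= 14.4644 m


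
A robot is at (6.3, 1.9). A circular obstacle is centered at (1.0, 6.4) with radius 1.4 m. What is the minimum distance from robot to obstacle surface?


center_dist = sqrt((6.3-1.0)^2 + (1.9-6.4)^2)
= sqrt(28.09 + 20.25)
= 6.9527
min_dist = center_dist - radius = 6.9527 - 1.4 = 5.5527 m


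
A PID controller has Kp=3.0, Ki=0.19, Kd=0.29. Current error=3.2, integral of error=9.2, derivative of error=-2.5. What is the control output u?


u = Kp*e + Ki*int(e) + Kd*de/dt
= 3.0*3.2 + 0.19*9.2 + 0.29*(-2.5)
= 9.6 + 1.748 + -0.725
= 10.623


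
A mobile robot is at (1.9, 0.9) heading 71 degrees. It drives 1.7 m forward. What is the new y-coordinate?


y_new = y0 + d*sin(theta)
= 0.9 + 1.7*sin(71)
= 0.9 + 1.6074
= 2.5074


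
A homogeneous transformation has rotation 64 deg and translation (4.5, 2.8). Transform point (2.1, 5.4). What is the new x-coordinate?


x' = cos(theta)*px - sin(theta)*py + tx
= 0.4384*2.1 - 0.8988*5.4 + 4.5
= 0.5671


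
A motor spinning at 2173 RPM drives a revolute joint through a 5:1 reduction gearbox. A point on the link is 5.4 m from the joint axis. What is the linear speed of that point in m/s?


omega_motor = 2173 * 2*pi/60 = 227.556 rad/s
omega_joint = omega_motor / 5 = 45.5112 rad/s
v = omega_joint * r = 45.5112 * 5.4
= 245.7605 m/s


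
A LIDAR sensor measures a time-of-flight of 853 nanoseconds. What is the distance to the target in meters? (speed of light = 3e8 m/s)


tof = 853 ns = 8.53e-07 s
dist = c * tof / 2
= 3e8 * 8.53e-07 / 2
= 127.95 m


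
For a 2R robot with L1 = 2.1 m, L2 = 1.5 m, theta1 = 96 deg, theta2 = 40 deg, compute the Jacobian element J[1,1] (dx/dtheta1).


J[1,1] = -L1*sin(t1) - L2*sin(t1+t2)
= -2.1*sin(96) - 1.5*sin(136)
= -3.1305


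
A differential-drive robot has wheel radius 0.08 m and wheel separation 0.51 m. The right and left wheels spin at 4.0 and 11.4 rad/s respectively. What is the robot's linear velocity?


vR = r*wR = 0.08*4.0 = 0.32 m/s
vL = r*wL = 0.08*11.4 = 0.912 m/s
v = (vR+vL)/2 = 0.616 m/s
omega = (vR-vL)/L = -1.1608 rad/s
linear velocity = 0.616 m/s


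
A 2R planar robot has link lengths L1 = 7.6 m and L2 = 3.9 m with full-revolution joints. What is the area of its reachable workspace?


r_max = L1 + L2 = 11.5 m
r_min = |L1 - L2| = 3.7 m
Area = pi*(r_max^2 - r_min^2)
= pi*(132.25 - 13.69)
= pi * 118.56
= 372.4672 m^2


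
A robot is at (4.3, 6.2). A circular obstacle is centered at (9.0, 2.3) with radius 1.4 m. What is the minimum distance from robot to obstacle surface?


center_dist = sqrt((4.3-9.0)^2 + (6.2-2.3)^2)
= sqrt(22.09 + 15.21)
= 6.1074
min_dist = center_dist - radius = 6.1074 - 1.4 = 4.7074 m


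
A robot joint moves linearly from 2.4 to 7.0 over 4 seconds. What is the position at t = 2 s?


s = t/T = 2/4 = 0.5
p(t) = p0 + (pf-p0)*s
= 2.4 + (7.0 - 2.4) * 0.5
= 4.7


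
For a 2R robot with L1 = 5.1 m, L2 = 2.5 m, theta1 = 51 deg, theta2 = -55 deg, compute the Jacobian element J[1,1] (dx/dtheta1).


J[1,1] = -L1*sin(t1) - L2*sin(t1+t2)
= -5.1*sin(51) - 2.5*sin(-4)
= -3.7891


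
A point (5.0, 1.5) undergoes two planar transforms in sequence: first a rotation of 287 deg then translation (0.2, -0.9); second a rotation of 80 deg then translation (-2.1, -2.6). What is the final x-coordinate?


After transform 1:
x1 = cos(287)*5.0 - sin(287)*1.5 + 0.2 = 3.0963
y1 = sin(287)*5.0 + cos(287)*1.5 + -0.9 = -5.243
After transform 2:
x2 = cos(80)*3.0963 - sin(80)*-5.243 + -2.1
= 3.601


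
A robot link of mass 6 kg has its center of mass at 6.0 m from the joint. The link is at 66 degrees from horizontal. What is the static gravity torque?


tau = m*g*L*cos(angle)
= 6 * 9.81 * 6.0 * cos(66 deg)
= 6 * 9.81 * 6.0 * 0.4067
= 143.6431 Nm


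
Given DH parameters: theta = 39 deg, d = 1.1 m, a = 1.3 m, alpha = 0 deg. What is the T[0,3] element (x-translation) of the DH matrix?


T[0,3] = a * cos(theta)
= 1.3 * cos(39 deg)
= 1.3 * 0.7771
= 1.0103


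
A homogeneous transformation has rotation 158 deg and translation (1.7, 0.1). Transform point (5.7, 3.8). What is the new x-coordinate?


x' = cos(theta)*px - sin(theta)*py + tx
= -0.9272*5.7 - 0.3746*3.8 + 1.7
= -5.0085


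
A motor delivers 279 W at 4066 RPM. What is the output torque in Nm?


omega = 4066 * 2*pi/60 = 425.7905 rad/s
tau = P / omega = 279 / 425.7905
= 0.6553 Nm


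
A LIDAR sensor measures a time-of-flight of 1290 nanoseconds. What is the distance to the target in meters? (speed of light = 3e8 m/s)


tof = 1290 ns = 1.29e-06 s
dist = c * tof / 2
= 3e8 * 1.29e-06 / 2
= 193.5 m


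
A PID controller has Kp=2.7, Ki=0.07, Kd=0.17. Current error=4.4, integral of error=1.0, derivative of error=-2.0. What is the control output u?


u = Kp*e + Ki*int(e) + Kd*de/dt
= 2.7*4.4 + 0.07*1.0 + 0.17*(-2.0)
= 11.88 + 0.07 + -0.34
= 11.61


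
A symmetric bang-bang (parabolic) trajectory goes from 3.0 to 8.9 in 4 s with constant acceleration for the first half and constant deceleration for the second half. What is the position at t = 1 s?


Symmetric rest-to-rest: each phase covers (pf-p0)/2 in time T/2. 0.5*a*(T/2)^2 = (pf-p0)/2 => a = 4*(pf-p0)/T^2
a = 4*(8.9-3.0)/4^2 = 1.475
t = 1 is in the acceleration phase (t <= T/2).
p = p0 + 0.5*a*t^2 = 3.0 + 0.5*1.475*1^2
= 3.7375


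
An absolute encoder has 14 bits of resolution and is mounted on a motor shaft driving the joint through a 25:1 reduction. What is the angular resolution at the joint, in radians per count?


counts = 2^14 = 16384
effective counts at joint = 16384 * 25 = 409600
resolution = 2*pi / 409600
= 1.5340e-05 rad/count


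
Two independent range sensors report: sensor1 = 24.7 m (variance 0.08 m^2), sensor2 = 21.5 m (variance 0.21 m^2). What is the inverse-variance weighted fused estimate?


w1 = (1/var1) / (1/var1 + 1/var2)
   = 12.5 / (12.5 + 4.7619) = 0.7241
w2 = 1 - w1 = 0.2759
fused = w1*s1 + w2*s2 = 17.8862 + 5.931
= 23.8172 m


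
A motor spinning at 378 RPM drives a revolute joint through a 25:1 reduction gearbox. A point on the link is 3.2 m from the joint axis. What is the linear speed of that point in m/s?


omega_motor = 378 * 2*pi/60 = 39.5841 rad/s
omega_joint = omega_motor / 25 = 1.5834 rad/s
v = omega_joint * r = 1.5834 * 3.2
= 5.0668 m/s


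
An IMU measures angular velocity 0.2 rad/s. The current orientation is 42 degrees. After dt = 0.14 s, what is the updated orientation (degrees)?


delta_theta = w * dt = 0.2 * 0.14 = 0.028 rad
= 1.6043 deg
theta_new = 42 + 1.6043 = 43.6043 deg


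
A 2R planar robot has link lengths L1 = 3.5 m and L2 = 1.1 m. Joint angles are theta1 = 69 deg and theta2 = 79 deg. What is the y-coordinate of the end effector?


Convert angles to radians: theta1 = 1.2043, theta2 = 1.3788
y = L1*sin(theta1) + L2*sin(theta1+theta2)
y = 3.2675 + 0.5829
y = 3.8504


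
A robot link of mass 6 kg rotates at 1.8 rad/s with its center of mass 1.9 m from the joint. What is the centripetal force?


F = m * omega^2 * r
= 6 * 1.8^2 * 1.9
= 6 * 3.24 * 1.9
= 36.936 N


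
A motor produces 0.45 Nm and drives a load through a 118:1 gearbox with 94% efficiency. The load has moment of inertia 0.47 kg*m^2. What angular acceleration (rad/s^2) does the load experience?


tau_out = tau_motor * N * eta
= 0.45 * 118 * 0.94 = 49.914 Nm
alpha = tau_out / I = 49.914 / 0.47
= 106.2 rad/s^2


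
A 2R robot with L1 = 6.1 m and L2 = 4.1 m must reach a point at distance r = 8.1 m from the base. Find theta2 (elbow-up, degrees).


cos(theta2) = (r^2 - L1^2 - L2^2) / (2*L1*L2)
cos(theta2) = (65.61 - 37.21 - 16.81) / 50.02
cos(theta2) = 0.231707
theta2 = 76.6024 degrees


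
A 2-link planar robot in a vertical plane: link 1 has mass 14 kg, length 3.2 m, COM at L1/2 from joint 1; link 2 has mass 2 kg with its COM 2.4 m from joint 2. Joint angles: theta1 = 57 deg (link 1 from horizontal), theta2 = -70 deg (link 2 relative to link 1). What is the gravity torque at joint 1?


Horizontal distance from joint 1 to link-1 COM:
  x_c1 = (L1/2)*cos(t1) = 1.6 * 0.5446 = 0.8714 m
Horizontal distance from joint 1 to link-2 COM:
  x_c2 = L1*cos(t1) + Lc2*cos(t1+t2)
       = 3.2*0.5446 + 2.4*0.9744 = 4.0813 m
tau1 = m1*g*x_c1 + m2*g*x_c2
     = 14*9.81*0.8714 + 2*9.81*4.0813
     = 119.6812 + 80.0758
     = 199.7569 Nm


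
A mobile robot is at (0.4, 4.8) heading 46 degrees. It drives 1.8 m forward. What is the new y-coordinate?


y_new = y0 + d*sin(theta)
= 4.8 + 1.8*sin(46)
= 4.8 + 1.2948
= 6.0948


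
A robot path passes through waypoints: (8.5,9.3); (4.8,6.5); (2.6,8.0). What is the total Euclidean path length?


Segment lengths:
  seg1 = sqrt((-3.7)^2 + (-2.8)^2) = 4.64
  seg2 = sqrt((-2.2)^2 + (1.5)^2) = 2.6627
Total = 7.3027


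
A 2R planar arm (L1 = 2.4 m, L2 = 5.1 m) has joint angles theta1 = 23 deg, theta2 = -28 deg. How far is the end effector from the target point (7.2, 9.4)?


End effector via forward kinematics:
x = L1*cos(t1) + L2*cos(t1+t2) = 7.2898
y = L1*sin(t1) + L2*sin(t1+t2) = 0.4933
Distance to target:
d = sqrt((7.2 - 7.2898)^2 + (9.4 - 0.4933)^2)
= sqrt(0.0081 + 79.33)
= 8.9072 m


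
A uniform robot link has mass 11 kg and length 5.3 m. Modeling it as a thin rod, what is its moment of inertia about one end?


I = (1/3) * m * L^2
= (1/3) * 11 * 5.3^2
= 0.333333 * 11 * 28.09
= 102.9967 kg*m^2


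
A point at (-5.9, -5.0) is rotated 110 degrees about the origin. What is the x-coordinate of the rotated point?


x' = x*cos(theta) - y*sin(theta)
cos(110 deg) = -0.342, sin(110 deg) = 0.9397
x' = -5.9 * -0.342 - -5.0 * 0.9397
= 2.0179 - -4.6985
= 6.7164


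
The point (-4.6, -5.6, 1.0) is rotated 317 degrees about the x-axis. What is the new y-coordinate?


Rotation about x-axis: y' = y*cos(theta) - z*sin(theta)
= -5.6 * 0.7314 - 1.0 * -0.682
= -3.4136


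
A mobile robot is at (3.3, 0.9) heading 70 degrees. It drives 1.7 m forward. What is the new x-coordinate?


x_new = x0 + d*cos(theta)
= 3.3 + 1.7*cos(70)
= 3.3 + 0.5814
= 3.8814


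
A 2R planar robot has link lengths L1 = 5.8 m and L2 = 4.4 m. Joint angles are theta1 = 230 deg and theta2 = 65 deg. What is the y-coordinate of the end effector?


Convert angles to radians: theta1 = 4.0143, theta2 = 1.1345
y = L1*sin(theta1) + L2*sin(theta1+theta2)
y = -4.4431 + -3.9878
y = -8.4308


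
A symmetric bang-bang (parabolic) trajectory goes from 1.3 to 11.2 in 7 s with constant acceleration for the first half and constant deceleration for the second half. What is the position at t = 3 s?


Symmetric rest-to-rest: each phase covers (pf-p0)/2 in time T/2. 0.5*a*(T/2)^2 = (pf-p0)/2 => a = 4*(pf-p0)/T^2
a = 4*(11.2-1.3)/7^2 = 0.8082
t = 3 is in the acceleration phase (t <= T/2).
p = p0 + 0.5*a*t^2 = 1.3 + 0.5*0.8082*3^2
= 4.9367


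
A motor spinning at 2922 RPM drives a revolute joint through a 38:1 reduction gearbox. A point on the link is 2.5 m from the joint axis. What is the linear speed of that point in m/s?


omega_motor = 2922 * 2*pi/60 = 305.9911 rad/s
omega_joint = omega_motor / 38 = 8.0524 rad/s
v = omega_joint * r = 8.0524 * 2.5
= 20.131 m/s


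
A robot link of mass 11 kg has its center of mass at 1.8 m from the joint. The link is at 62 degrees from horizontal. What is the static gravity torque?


tau = m*g*L*cos(angle)
= 11 * 9.81 * 1.8 * cos(62 deg)
= 11 * 9.81 * 1.8 * 0.4695
= 91.1892 Nm


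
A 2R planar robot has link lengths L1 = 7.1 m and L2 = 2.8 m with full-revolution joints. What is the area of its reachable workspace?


r_max = L1 + L2 = 9.9 m
r_min = |L1 - L2| = 4.3 m
Area = pi*(r_max^2 - r_min^2)
= pi*(98.01 - 18.49)
= pi * 79.52
= 249.8194 m^2


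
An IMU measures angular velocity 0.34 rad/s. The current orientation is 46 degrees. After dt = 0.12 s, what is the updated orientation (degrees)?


delta_theta = w * dt = 0.34 * 0.12 = 0.0408 rad
= 2.3377 deg
theta_new = 46 + 2.3377 = 48.3377 deg


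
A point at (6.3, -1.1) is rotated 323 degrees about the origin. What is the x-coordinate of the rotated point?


x' = x*cos(theta) - y*sin(theta)
cos(323 deg) = 0.7986, sin(323 deg) = -0.6018
x' = 6.3 * 0.7986 - -1.1 * -0.6018
= 5.0314 - 0.662
= 4.3694


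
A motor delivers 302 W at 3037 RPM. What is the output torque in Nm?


omega = 3037 * 2*pi/60 = 318.0339 rad/s
tau = P / omega = 302 / 318.0339
= 0.9496 Nm


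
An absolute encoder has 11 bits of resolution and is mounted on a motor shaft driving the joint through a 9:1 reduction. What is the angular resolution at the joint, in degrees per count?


counts = 2^11 = 2048
effective counts at joint = 2048 * 9 = 18432
resolution = 360 / 18432
= 0.0195 deg/count


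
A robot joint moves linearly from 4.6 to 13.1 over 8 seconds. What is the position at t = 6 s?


s = t/T = 6/8 = 0.75
p(t) = p0 + (pf-p0)*s
= 4.6 + (13.1 - 4.6) * 0.75
= 10.975


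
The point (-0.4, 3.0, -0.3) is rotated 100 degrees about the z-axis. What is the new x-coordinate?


Rotation about z-axis: x' = x*cos(theta) - y*sin(theta)
= -0.4 * -0.1736 - 3.0 * 0.9848
= -2.885


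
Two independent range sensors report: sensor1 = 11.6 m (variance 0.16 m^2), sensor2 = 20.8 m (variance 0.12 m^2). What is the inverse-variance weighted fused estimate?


w1 = (1/var1) / (1/var1 + 1/var2)
   = 6.25 / (6.25 + 8.3333) = 0.4286
w2 = 1 - w1 = 0.5714
fused = w1*s1 + w2*s2 = 4.9714 + 11.8857
= 16.8571 m


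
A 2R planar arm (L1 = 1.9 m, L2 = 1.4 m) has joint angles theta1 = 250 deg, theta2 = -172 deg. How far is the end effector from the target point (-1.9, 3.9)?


End effector via forward kinematics:
x = L1*cos(t1) + L2*cos(t1+t2) = -0.3588
y = L1*sin(t1) + L2*sin(t1+t2) = -0.416
Distance to target:
d = sqrt((-1.9 - -0.3588)^2 + (3.9 - -0.416)^2)
= sqrt(2.3754 + 18.6279)
= 4.5829 m


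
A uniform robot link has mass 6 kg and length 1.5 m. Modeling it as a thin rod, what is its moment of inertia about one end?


I = (1/3) * m * L^2
= (1/3) * 6 * 1.5^2
= 0.333333 * 6 * 2.25
= 4.5 kg*m^2


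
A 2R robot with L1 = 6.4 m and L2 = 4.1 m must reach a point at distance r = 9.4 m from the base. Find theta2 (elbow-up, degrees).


cos(theta2) = (r^2 - L1^2 - L2^2) / (2*L1*L2)
cos(theta2) = (88.36 - 40.96 - 16.81) / 52.48
cos(theta2) = 0.582889
theta2 = 54.346 degrees


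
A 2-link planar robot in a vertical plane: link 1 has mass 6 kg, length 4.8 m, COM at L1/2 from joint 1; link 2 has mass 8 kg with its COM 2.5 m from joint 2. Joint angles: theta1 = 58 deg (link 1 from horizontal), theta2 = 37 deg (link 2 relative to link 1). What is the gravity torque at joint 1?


Horizontal distance from joint 1 to link-1 COM:
  x_c1 = (L1/2)*cos(t1) = 2.4 * 0.5299 = 1.2718 m
Horizontal distance from joint 1 to link-2 COM:
  x_c2 = L1*cos(t1) + Lc2*cos(t1+t2)
       = 4.8*0.5299 + 2.5*-0.0872 = 2.3257 m
tau1 = m1*g*x_c1 + m2*g*x_c2
     = 6*9.81*1.2718 + 8*9.81*2.3257
     = 74.8585 + 182.5227
     = 257.3813 Nm


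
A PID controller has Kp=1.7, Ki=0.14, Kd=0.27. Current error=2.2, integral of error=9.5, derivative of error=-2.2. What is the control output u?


u = Kp*e + Ki*int(e) + Kd*de/dt
= 1.7*2.2 + 0.14*9.5 + 0.27*(-2.2)
= 3.74 + 1.33 + -0.594
= 4.476


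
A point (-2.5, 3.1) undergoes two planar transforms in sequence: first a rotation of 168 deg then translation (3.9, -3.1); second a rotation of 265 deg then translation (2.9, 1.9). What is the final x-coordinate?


After transform 1:
x1 = cos(168)*-2.5 - sin(168)*3.1 + 3.9 = 5.7008
y1 = sin(168)*-2.5 + cos(168)*3.1 + -3.1 = -6.652
After transform 2:
x2 = cos(265)*5.7008 - sin(265)*-6.652 + 2.9
= -4.2236


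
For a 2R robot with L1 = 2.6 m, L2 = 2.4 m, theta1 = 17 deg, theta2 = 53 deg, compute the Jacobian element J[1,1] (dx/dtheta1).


J[1,1] = -L1*sin(t1) - L2*sin(t1+t2)
= -2.6*sin(17) - 2.4*sin(70)
= -3.0154


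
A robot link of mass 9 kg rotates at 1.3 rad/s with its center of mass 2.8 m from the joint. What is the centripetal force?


F = m * omega^2 * r
= 9 * 1.3^2 * 2.8
= 9 * 1.69 * 2.8
= 42.588 N


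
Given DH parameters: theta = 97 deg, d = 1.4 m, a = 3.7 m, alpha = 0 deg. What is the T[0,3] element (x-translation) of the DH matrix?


T[0,3] = a * cos(theta)
= 3.7 * cos(97 deg)
= 3.7 * -0.1219
= -0.4509


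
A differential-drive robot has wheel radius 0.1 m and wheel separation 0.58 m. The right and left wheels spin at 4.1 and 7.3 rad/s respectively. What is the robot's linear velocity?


vR = r*wR = 0.1*4.1 = 0.41 m/s
vL = r*wL = 0.1*7.3 = 0.73 m/s
v = (vR+vL)/2 = 0.57 m/s
omega = (vR-vL)/L = -0.5517 rad/s
linear velocity = 0.57 m/s


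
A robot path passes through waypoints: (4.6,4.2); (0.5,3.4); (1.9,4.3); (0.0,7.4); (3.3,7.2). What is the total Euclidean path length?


Segment lengths:
  seg1 = sqrt((-4.1)^2 + (-0.8)^2) = 4.1773
  seg2 = sqrt((1.4)^2 + (0.9)^2) = 1.6643
  seg3 = sqrt((-1.9)^2 + (3.1)^2) = 3.6359
  seg4 = sqrt((3.3)^2 + (-0.2)^2) = 3.3061
Total = 12.7836


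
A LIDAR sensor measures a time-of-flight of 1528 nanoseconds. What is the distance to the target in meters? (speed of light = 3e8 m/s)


tof = 1528 ns = 1.528e-06 s
dist = c * tof / 2
= 3e8 * 1.528e-06 / 2
= 229.2 m


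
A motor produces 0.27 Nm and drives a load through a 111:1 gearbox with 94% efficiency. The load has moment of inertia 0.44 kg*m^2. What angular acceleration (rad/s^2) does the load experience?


tau_out = tau_motor * N * eta
= 0.27 * 111 * 0.94 = 28.1718 Nm
alpha = tau_out / I = 28.1718 / 0.44
= 64.0268 rad/s^2


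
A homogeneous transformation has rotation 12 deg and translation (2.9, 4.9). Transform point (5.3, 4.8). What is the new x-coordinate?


x' = cos(theta)*px - sin(theta)*py + tx
= 0.9781*5.3 - 0.2079*4.8 + 2.9
= 7.0862


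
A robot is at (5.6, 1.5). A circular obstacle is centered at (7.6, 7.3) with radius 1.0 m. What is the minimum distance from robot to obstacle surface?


center_dist = sqrt((5.6-7.6)^2 + (1.5-7.3)^2)
= sqrt(4.0 + 33.64)
= 6.1351
min_dist = center_dist - radius = 6.1351 - 1.0 = 5.1351 m


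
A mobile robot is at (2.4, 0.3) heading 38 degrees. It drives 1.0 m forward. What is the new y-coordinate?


y_new = y0 + d*sin(theta)
= 0.3 + 1.0*sin(38)
= 0.3 + 0.6157
= 0.9157


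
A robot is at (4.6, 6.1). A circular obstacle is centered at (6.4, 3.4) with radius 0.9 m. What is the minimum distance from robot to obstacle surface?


center_dist = sqrt((4.6-6.4)^2 + (6.1-3.4)^2)
= sqrt(3.24 + 7.29)
= 3.245
min_dist = center_dist - radius = 3.245 - 0.9 = 2.345 m


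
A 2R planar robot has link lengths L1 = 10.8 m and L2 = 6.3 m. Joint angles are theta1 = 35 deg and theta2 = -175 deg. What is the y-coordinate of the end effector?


Convert angles to radians: theta1 = 0.6109, theta2 = -3.0543
y = L1*sin(theta1) + L2*sin(theta1+theta2)
y = 6.1946 + -4.0496
y = 2.1451


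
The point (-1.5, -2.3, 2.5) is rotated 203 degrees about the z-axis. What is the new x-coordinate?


Rotation about z-axis: x' = x*cos(theta) - y*sin(theta)
= -1.5 * -0.9205 - -2.3 * -0.3907
= 0.4821


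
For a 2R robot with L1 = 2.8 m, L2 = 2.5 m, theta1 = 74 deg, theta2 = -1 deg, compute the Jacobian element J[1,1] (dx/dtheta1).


J[1,1] = -L1*sin(t1) - L2*sin(t1+t2)
= -2.8*sin(74) - 2.5*sin(73)
= -5.0823


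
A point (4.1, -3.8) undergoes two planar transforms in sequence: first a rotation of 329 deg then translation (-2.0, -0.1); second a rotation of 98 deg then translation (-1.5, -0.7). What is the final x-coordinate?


After transform 1:
x1 = cos(329)*4.1 - sin(329)*-3.8 + -2.0 = -0.4428
y1 = sin(329)*4.1 + cos(329)*-3.8 + -0.1 = -5.4689
After transform 2:
x2 = cos(98)*-0.4428 - sin(98)*-5.4689 + -1.5
= 3.9773


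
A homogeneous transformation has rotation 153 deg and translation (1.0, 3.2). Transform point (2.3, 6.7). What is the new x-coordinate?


x' = cos(theta)*px - sin(theta)*py + tx
= -0.891*2.3 - 0.454*6.7 + 1.0
= -4.0911


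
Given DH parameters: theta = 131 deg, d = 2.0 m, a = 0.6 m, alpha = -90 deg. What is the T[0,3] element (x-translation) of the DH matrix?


T[0,3] = a * cos(theta)
= 0.6 * cos(131 deg)
= 0.6 * -0.6561
= -0.3936


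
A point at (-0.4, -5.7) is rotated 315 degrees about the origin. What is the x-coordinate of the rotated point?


x' = x*cos(theta) - y*sin(theta)
cos(315 deg) = 0.7071, sin(315 deg) = -0.7071
x' = -0.4 * 0.7071 - -5.7 * -0.7071
= -0.2828 - 4.0305
= -4.3134


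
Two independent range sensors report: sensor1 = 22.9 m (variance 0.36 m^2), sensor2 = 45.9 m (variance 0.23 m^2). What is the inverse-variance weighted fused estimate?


w1 = (1/var1) / (1/var1 + 1/var2)
   = 2.7778 / (2.7778 + 4.3478) = 0.3898
w2 = 1 - w1 = 0.6102
fused = w1*s1 + w2*s2 = 8.9271 + 28.0068
= 36.9339 m


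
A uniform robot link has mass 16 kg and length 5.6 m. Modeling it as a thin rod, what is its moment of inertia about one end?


I = (1/3) * m * L^2
= (1/3) * 16 * 5.6^2
= 0.333333 * 16 * 31.36
= 167.2533 kg*m^2


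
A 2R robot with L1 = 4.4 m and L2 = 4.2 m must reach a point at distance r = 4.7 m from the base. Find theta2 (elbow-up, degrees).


cos(theta2) = (r^2 - L1^2 - L2^2) / (2*L1*L2)
cos(theta2) = (22.09 - 19.36 - 17.64) / 36.96
cos(theta2) = -0.403409
theta2 = 113.7915 degrees


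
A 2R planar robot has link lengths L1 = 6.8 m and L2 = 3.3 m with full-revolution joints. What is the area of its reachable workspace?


r_max = L1 + L2 = 10.1 m
r_min = |L1 - L2| = 3.5 m
Area = pi*(r_max^2 - r_min^2)
= pi*(102.01 - 12.25)
= pi * 89.76
= 281.9894 m^2


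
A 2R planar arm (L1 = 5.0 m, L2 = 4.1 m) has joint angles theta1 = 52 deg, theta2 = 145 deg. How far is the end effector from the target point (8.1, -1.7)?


End effector via forward kinematics:
x = L1*cos(t1) + L2*cos(t1+t2) = -0.8425
y = L1*sin(t1) + L2*sin(t1+t2) = 2.7413
Distance to target:
d = sqrt((8.1 - -0.8425)^2 + (-1.7 - 2.7413)^2)
= sqrt(79.9691 + 19.7254)
= 9.9847 m


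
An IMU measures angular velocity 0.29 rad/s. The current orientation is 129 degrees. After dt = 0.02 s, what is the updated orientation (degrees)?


delta_theta = w * dt = 0.29 * 0.02 = 0.0058 rad
= 0.3323 deg
theta_new = 129 + 0.3323 = 129.3323 deg


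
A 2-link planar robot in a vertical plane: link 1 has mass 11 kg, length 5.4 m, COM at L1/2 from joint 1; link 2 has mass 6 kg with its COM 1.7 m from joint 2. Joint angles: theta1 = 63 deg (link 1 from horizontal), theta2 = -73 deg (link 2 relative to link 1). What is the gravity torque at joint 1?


Horizontal distance from joint 1 to link-1 COM:
  x_c1 = (L1/2)*cos(t1) = 2.7 * 0.454 = 1.2258 m
Horizontal distance from joint 1 to link-2 COM:
  x_c2 = L1*cos(t1) + Lc2*cos(t1+t2)
       = 5.4*0.454 + 1.7*0.9848 = 4.1257 m
tau1 = m1*g*x_c1 + m2*g*x_c2
     = 11*9.81*1.2258 + 6*9.81*4.1257
     = 132.2733 + 242.84
     = 375.1133 Nm
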